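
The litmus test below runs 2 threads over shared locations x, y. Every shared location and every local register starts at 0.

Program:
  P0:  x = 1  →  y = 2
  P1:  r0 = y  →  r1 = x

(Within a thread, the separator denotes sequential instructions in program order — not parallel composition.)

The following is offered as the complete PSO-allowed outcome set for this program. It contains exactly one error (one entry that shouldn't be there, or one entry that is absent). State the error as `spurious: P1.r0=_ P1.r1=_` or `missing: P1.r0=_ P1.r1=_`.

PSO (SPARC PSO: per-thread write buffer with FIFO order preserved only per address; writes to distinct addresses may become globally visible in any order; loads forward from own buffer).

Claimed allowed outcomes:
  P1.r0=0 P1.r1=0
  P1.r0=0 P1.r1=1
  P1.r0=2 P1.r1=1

missing: P1.r0=2 P1.r1=0

outcome vector order: (P1.r0,P1.r1)
[PSO] allowed = {<0 0>; <0 1>; <2 0>; <2 1>}
PSO∖claimed = {<2 0>}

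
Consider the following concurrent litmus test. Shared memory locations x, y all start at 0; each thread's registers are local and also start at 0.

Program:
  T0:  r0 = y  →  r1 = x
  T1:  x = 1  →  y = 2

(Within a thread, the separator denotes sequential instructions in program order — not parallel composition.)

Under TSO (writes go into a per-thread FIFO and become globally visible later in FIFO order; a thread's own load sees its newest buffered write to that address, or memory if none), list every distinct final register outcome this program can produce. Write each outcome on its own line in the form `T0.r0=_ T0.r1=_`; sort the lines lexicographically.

outcome vector order: (T0.r0,T0.r1)
|TSO outcomes| = 3

T0.r0=0 T0.r1=0
T0.r0=0 T0.r1=1
T0.r0=2 T0.r1=1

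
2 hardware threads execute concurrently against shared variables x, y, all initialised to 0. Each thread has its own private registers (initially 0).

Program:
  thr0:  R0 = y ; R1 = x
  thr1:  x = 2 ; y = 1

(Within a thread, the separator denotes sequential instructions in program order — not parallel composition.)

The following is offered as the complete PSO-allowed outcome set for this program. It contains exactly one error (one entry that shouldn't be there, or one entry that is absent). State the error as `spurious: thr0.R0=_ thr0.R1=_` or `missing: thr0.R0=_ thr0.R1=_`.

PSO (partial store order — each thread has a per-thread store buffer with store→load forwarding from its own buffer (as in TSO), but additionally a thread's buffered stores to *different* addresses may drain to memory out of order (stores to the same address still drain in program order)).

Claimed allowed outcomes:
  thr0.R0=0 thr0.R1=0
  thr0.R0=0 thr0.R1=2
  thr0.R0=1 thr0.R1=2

outcome vector order: (thr0.R0,thr0.R1)
under PSO → (0,0) (0,2) (1,0) (1,2)
PSO∖claimed = {(1,0)}

missing: thr0.R0=1 thr0.R1=0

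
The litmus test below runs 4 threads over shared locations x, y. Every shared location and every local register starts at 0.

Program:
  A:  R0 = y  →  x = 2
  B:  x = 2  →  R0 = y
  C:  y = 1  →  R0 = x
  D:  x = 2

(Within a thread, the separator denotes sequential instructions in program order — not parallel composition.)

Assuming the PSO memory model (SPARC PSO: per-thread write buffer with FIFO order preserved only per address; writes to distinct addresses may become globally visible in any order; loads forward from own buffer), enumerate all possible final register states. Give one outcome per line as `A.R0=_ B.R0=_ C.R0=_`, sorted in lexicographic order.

outcome vector order: (A.R0,B.R0,C.R0)
|PSO outcomes| = 8

A.R0=0 B.R0=0 C.R0=0
A.R0=0 B.R0=0 C.R0=2
A.R0=0 B.R0=1 C.R0=0
A.R0=0 B.R0=1 C.R0=2
A.R0=1 B.R0=0 C.R0=0
A.R0=1 B.R0=0 C.R0=2
A.R0=1 B.R0=1 C.R0=0
A.R0=1 B.R0=1 C.R0=2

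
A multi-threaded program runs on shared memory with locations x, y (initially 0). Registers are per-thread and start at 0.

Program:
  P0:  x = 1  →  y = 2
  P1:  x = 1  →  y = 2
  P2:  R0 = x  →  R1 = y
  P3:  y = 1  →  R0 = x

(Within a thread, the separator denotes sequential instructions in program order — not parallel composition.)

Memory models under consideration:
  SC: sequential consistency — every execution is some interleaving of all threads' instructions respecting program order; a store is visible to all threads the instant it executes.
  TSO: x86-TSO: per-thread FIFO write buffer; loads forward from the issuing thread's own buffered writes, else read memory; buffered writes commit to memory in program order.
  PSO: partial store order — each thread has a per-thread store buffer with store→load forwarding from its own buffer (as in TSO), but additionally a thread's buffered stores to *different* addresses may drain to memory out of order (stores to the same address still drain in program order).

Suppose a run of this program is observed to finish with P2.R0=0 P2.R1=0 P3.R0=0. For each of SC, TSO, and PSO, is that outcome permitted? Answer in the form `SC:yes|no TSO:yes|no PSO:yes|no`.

SC:yes TSO:yes PSO:yes

outcome vector order: (P2.R0,P2.R1,P3.R0)
SC (11): 000; 001; 010; 011; 020; 021; 101; 110; 111; 120; 121
TSO (12): 000; 001; 010; 011; 020; 021; 100; 101; 110; 111; 120; 121
PSO (12): 000; 001; 010; 011; 020; 021; 100; 101; 110; 111; 120; 121
target 000 ∈ {SC,TSO,PSO}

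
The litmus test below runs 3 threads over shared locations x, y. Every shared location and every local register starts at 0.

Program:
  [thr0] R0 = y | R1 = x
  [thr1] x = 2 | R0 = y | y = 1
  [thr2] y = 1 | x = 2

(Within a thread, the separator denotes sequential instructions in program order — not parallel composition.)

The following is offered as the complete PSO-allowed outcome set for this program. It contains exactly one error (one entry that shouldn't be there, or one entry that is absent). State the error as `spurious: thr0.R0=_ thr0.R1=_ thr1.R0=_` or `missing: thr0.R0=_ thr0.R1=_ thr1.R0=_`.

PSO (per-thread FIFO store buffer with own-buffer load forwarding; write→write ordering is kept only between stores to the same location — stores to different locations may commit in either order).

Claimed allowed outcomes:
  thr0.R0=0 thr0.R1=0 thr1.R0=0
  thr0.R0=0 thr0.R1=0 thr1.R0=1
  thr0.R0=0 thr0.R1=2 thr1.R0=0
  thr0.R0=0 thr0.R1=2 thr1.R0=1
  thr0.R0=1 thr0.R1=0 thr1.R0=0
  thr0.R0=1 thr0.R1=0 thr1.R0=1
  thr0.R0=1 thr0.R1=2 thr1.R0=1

missing: thr0.R0=1 thr0.R1=2 thr1.R0=0

outcome vector order: (thr0.R0,thr0.R1,thr1.R0)
under PSO → 000 001 020 021 100 101 120 121
PSO∖claimed = {120}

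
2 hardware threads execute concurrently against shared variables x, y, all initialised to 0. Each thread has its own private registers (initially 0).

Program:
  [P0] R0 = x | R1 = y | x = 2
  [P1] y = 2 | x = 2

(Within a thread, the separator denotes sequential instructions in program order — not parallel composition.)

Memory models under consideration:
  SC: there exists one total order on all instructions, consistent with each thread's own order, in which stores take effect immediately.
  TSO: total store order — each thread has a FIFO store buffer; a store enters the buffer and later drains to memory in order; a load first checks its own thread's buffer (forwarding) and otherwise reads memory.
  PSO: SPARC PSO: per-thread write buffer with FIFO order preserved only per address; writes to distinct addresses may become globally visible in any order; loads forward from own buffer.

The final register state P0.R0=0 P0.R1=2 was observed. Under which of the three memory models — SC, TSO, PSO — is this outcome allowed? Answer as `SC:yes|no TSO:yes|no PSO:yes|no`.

outcome vector order: (P0.R0,P0.R1)
SC: 3 outcomes — {(0,0); (0,2); (2,2)}
TSO: 3 outcomes — {(0,0); (0,2); (2,2)}
PSO: 4 outcomes — {(0,0); (0,2); (2,0); (2,2)}
target (0,2) ∈ {SC,TSO,PSO}

SC:yes TSO:yes PSO:yes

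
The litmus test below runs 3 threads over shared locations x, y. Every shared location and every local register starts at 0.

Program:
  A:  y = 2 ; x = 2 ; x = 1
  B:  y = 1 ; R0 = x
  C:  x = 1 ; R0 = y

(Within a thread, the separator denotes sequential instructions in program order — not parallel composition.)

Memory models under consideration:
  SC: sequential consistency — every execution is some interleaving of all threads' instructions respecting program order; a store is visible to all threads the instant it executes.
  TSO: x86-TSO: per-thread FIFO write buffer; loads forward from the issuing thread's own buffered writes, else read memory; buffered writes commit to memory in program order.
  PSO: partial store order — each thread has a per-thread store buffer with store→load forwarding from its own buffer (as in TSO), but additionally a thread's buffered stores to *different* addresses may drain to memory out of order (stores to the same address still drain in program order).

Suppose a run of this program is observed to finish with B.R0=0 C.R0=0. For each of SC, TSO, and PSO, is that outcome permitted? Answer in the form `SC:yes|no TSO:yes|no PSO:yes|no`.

SC:no TSO:yes PSO:yes

outcome vector order: (B.R0,C.R0)
SC: 8 outcomes — {(0,1), (0,2), (1,0), (1,1), (1,2), (2,0), (2,1), (2,2)}
TSO: 9 outcomes — {(0,0), (0,1), (0,2), (1,0), (1,1), (1,2), (2,0), (2,1), (2,2)}
PSO: 9 outcomes — {(0,0), (0,1), (0,2), (1,0), (1,1), (1,2), (2,0), (2,1), (2,2)}
target (0,0) ∈ {TSO,PSO}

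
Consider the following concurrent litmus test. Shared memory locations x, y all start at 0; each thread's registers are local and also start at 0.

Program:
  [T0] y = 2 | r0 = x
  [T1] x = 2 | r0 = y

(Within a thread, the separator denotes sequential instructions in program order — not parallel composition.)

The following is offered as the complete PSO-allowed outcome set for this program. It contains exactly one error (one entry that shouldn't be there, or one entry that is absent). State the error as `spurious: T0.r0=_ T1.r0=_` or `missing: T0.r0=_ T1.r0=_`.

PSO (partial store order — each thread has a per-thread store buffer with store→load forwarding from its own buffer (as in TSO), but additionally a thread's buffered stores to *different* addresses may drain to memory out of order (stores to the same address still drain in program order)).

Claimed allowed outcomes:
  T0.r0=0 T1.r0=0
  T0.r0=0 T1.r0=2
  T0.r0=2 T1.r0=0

outcome vector order: (T0.r0,T1.r0)
[PSO] allowed = {<0 0>; <0 2>; <2 0>; <2 2>}
PSO∖claimed = {<2 2>}

missing: T0.r0=2 T1.r0=2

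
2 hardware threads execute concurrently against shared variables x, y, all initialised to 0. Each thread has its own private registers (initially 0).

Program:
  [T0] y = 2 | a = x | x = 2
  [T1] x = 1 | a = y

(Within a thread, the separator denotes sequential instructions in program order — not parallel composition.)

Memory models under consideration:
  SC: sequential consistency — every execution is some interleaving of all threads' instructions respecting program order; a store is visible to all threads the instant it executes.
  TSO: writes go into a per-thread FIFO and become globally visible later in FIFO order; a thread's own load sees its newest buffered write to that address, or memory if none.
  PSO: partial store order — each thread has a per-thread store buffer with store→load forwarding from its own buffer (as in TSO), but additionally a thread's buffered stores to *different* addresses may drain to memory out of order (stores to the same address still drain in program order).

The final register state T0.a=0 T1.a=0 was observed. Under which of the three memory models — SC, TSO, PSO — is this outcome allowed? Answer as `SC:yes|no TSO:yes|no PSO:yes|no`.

SC:no TSO:yes PSO:yes

outcome vector order: (T0.a,T1.a)
under SC → (0,2), (1,0), (1,2)
under TSO → (0,0), (0,2), (1,0), (1,2)
under PSO → (0,0), (0,2), (1,0), (1,2)
target (0,0) ∈ {TSO,PSO}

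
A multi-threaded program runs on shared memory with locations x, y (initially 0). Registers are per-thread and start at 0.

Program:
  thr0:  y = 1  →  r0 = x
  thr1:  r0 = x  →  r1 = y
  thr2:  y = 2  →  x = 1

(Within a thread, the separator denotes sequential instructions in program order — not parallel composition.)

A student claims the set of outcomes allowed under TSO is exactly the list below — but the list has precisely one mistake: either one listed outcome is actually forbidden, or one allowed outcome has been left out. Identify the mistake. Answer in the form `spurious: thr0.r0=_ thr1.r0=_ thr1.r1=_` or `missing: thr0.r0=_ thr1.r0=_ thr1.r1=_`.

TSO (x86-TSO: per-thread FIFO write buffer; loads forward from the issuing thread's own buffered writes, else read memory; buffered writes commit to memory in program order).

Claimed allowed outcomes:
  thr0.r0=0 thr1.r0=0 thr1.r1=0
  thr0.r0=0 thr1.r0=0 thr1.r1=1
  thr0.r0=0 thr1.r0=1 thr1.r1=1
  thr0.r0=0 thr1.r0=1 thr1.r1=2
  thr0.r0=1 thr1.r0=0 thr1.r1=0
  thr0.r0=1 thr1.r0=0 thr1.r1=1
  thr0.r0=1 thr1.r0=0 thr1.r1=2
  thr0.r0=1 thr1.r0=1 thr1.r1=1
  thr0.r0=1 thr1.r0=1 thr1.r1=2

missing: thr0.r0=0 thr1.r0=0 thr1.r1=2

outcome vector order: (thr0.r0,thr1.r0,thr1.r1)
TSO: 10 outcomes — {(0,0,0) (0,0,1) (0,0,2) (0,1,1) (0,1,2) (1,0,0) (1,0,1) (1,0,2) (1,1,1) (1,1,2)}
TSO∖claimed = {(0,0,2)}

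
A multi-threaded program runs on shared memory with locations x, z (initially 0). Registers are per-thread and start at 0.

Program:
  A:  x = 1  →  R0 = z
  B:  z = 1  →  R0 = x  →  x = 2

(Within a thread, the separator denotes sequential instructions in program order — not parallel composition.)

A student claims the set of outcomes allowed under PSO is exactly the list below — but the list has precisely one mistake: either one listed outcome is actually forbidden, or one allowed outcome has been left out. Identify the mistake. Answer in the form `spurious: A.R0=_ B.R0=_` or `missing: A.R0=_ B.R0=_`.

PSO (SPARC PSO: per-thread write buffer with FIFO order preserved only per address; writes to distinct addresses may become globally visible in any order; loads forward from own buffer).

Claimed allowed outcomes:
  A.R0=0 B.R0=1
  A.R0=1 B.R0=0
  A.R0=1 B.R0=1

outcome vector order: (A.R0,B.R0)
[PSO] allowed = {00, 01, 10, 11}
PSO∖claimed = {00}

missing: A.R0=0 B.R0=0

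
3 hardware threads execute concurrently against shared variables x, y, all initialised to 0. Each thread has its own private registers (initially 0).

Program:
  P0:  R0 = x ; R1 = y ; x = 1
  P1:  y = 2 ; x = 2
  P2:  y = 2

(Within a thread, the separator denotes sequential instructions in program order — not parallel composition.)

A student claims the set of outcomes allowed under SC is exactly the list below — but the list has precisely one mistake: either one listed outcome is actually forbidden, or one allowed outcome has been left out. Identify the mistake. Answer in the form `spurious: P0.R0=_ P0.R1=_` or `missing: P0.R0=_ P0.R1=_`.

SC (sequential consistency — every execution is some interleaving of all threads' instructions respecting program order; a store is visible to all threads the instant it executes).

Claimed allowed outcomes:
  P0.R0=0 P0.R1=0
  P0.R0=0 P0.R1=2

missing: P0.R0=2 P0.R1=2

outcome vector order: (P0.R0,P0.R1)
SC: 3 outcomes — {00 02 22}
SC∖claimed = {22}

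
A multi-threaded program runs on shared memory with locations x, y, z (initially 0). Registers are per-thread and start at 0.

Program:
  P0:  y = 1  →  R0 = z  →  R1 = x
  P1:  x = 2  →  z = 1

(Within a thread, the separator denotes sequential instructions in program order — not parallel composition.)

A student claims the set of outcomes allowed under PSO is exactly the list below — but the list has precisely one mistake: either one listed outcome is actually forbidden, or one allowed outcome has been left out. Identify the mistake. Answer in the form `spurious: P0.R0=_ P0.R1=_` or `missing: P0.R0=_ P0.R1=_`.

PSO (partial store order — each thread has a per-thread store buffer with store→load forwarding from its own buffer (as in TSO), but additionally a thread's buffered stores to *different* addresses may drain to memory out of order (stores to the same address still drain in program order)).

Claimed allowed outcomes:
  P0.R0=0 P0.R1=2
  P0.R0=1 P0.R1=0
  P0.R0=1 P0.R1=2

outcome vector order: (P0.R0,P0.R1)
PSO: 4 outcomes — {<0 0>; <0 2>; <1 0>; <1 2>}
PSO∖claimed = {<0 0>}

missing: P0.R0=0 P0.R1=0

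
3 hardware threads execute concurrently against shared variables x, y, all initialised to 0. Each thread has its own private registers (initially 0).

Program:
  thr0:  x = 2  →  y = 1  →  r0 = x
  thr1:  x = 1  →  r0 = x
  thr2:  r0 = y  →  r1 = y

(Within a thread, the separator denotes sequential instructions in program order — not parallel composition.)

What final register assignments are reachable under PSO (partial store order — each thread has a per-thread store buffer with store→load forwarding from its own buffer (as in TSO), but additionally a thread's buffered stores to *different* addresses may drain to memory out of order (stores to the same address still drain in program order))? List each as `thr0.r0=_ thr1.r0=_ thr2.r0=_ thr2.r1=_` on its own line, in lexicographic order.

thr0.r0=1 thr1.r0=1 thr2.r0=0 thr2.r1=0
thr0.r0=1 thr1.r0=1 thr2.r0=0 thr2.r1=1
thr0.r0=1 thr1.r0=1 thr2.r0=1 thr2.r1=1
thr0.r0=2 thr1.r0=1 thr2.r0=0 thr2.r1=0
thr0.r0=2 thr1.r0=1 thr2.r0=0 thr2.r1=1
thr0.r0=2 thr1.r0=1 thr2.r0=1 thr2.r1=1
thr0.r0=2 thr1.r0=2 thr2.r0=0 thr2.r1=0
thr0.r0=2 thr1.r0=2 thr2.r0=0 thr2.r1=1
thr0.r0=2 thr1.r0=2 thr2.r0=1 thr2.r1=1

outcome vector order: (thr0.r0,thr1.r0,thr2.r0,thr2.r1)
|PSO outcomes| = 9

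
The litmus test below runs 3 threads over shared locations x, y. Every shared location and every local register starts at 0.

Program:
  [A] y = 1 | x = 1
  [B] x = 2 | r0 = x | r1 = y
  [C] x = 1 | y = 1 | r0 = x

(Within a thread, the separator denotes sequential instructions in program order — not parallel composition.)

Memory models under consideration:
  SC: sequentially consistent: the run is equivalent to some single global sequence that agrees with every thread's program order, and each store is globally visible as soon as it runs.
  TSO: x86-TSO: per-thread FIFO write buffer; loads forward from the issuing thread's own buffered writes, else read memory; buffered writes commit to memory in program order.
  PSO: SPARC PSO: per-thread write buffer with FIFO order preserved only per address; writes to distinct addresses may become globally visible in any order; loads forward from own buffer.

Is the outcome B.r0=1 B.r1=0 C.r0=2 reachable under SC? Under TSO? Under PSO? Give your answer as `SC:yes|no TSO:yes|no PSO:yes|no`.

outcome vector order: (B.r0,B.r1,C.r0)
SC (7): 101; 111; 112; 201; 202; 211; 212
TSO (7): 101; 111; 112; 201; 202; 211; 212
PSO (8): 101; 102; 111; 112; 201; 202; 211; 212
target 102 ∈ {PSO}

SC:no TSO:no PSO:yes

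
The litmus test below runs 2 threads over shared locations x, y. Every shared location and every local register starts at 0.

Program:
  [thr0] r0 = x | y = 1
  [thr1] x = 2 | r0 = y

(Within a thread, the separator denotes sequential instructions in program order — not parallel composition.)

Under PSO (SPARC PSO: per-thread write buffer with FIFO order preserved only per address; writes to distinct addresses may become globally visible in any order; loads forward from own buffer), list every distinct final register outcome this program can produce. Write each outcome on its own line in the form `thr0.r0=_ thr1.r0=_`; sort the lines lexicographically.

thr0.r0=0 thr1.r0=0
thr0.r0=0 thr1.r0=1
thr0.r0=2 thr1.r0=0
thr0.r0=2 thr1.r0=1

outcome vector order: (thr0.r0,thr1.r0)
|PSO outcomes| = 4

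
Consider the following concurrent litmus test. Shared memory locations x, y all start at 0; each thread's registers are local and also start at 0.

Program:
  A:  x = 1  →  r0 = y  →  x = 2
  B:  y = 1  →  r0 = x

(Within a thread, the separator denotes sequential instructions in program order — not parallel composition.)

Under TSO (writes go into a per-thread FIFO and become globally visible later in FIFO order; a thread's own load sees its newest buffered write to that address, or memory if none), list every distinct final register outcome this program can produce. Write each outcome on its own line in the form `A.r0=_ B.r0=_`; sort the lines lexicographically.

outcome vector order: (A.r0,B.r0)
|TSO outcomes| = 6

A.r0=0 B.r0=0
A.r0=0 B.r0=1
A.r0=0 B.r0=2
A.r0=1 B.r0=0
A.r0=1 B.r0=1
A.r0=1 B.r0=2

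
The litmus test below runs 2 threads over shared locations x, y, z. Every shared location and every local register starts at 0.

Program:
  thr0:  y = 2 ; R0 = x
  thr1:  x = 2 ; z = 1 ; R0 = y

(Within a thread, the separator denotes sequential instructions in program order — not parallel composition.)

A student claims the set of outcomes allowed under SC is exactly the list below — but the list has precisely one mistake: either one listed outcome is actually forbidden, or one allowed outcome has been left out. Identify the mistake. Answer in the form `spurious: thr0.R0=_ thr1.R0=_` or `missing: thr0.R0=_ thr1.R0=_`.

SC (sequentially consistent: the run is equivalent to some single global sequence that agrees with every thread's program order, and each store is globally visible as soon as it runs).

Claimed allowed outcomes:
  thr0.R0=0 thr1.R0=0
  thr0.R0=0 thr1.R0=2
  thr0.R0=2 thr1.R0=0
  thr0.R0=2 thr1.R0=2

spurious: thr0.R0=0 thr1.R0=0

outcome vector order: (thr0.R0,thr1.R0)
under SC → 02 20 22
claimed∖SC = {00}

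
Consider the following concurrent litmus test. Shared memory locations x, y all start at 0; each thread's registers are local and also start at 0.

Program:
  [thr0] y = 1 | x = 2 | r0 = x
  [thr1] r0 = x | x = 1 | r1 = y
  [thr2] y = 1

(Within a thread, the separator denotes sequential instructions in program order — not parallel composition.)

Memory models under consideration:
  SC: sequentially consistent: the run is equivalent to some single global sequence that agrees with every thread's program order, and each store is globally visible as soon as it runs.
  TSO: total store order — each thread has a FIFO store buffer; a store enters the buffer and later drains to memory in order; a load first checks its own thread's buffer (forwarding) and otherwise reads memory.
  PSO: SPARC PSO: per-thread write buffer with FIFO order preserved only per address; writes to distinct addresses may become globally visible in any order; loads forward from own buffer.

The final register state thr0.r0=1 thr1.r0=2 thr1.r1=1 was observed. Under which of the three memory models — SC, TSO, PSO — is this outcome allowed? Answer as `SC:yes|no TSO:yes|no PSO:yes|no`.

SC:yes TSO:yes PSO:yes

outcome vector order: (thr0.r0,thr1.r0,thr1.r1)
SC: 5 outcomes — {<1 0 1> <1 2 1> <2 0 0> <2 0 1> <2 2 1>}
TSO: 6 outcomes — {<1 0 0> <1 0 1> <1 2 1> <2 0 0> <2 0 1> <2 2 1>}
PSO: 8 outcomes — {<1 0 0> <1 0 1> <1 2 0> <1 2 1> <2 0 0> <2 0 1> <2 2 0> <2 2 1>}
target <1 2 1> ∈ {SC,TSO,PSO}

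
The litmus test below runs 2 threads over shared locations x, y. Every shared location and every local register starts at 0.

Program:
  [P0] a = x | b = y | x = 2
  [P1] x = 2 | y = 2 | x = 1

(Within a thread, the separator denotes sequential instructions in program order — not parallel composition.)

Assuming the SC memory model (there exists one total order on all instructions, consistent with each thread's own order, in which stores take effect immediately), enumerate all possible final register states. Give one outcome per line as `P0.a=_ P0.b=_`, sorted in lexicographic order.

P0.a=0 P0.b=0
P0.a=0 P0.b=2
P0.a=1 P0.b=2
P0.a=2 P0.b=0
P0.a=2 P0.b=2

outcome vector order: (P0.a,P0.b)
|SC outcomes| = 5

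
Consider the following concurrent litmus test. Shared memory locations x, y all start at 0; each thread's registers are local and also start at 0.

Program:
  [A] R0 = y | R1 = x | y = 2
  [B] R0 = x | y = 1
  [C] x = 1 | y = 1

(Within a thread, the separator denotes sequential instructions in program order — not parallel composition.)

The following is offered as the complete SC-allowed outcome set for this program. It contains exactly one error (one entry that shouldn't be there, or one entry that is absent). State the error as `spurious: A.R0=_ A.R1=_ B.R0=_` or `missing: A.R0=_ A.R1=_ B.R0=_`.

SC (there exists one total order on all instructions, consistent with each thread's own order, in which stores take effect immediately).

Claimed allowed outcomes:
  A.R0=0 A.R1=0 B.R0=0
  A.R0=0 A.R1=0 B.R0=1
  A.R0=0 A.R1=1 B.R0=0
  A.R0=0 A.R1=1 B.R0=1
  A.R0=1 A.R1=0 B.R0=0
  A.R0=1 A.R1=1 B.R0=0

outcome vector order: (A.R0,A.R1,B.R0)
under SC → 000 001 010 011 100 110 111
SC∖claimed = {111}

missing: A.R0=1 A.R1=1 B.R0=1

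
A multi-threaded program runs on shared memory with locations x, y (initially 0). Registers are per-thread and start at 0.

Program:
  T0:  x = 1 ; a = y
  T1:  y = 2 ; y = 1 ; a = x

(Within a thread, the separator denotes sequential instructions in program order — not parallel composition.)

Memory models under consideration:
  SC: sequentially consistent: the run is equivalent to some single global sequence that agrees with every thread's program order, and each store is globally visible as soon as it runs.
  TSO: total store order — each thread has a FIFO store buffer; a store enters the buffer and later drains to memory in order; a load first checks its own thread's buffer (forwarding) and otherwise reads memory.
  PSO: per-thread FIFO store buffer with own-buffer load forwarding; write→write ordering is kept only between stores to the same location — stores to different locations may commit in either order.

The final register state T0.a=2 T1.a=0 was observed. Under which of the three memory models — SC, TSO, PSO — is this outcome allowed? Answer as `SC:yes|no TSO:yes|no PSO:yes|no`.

SC:no TSO:yes PSO:yes

outcome vector order: (T0.a,T1.a)
SC (4): 0/1, 1/0, 1/1, 2/1
TSO (6): 0/0, 0/1, 1/0, 1/1, 2/0, 2/1
PSO (6): 0/0, 0/1, 1/0, 1/1, 2/0, 2/1
target 2/0 ∈ {TSO,PSO}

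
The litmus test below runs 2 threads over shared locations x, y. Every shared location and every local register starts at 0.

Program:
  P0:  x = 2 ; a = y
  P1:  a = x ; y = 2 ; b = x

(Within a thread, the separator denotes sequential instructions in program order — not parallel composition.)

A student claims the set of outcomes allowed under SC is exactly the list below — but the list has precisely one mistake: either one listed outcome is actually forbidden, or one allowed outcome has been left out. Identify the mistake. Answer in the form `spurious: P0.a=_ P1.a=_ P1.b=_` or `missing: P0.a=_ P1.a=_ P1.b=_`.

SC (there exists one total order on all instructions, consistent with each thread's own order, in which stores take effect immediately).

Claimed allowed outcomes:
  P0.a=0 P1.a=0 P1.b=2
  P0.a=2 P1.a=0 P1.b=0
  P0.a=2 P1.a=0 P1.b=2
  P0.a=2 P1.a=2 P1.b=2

outcome vector order: (P0.a,P1.a,P1.b)
[SC] allowed = {0/0/2 0/2/2 2/0/0 2/0/2 2/2/2}
SC∖claimed = {0/2/2}

missing: P0.a=0 P1.a=2 P1.b=2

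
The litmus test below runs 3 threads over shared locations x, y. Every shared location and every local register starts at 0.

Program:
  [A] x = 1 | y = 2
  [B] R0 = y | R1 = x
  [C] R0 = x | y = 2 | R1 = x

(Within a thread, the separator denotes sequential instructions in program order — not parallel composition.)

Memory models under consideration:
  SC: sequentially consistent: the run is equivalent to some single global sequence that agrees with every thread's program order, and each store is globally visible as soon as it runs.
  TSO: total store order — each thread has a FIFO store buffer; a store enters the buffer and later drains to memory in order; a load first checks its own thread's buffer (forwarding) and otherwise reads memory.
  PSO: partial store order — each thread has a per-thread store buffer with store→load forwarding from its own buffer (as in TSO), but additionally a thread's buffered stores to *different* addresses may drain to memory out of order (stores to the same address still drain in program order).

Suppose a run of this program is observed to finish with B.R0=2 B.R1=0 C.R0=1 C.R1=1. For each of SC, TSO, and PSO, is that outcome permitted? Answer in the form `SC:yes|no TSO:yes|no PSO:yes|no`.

SC:no TSO:no PSO:yes

outcome vector order: (B.R0,B.R1,C.R0,C.R1)
under SC → (0,0,0,0) (0,0,0,1) (0,0,1,1) (0,1,0,0) (0,1,0,1) (0,1,1,1) (2,0,0,0) (2,0,0,1) (2,1,0,0) (2,1,0,1) (2,1,1,1)
under TSO → (0,0,0,0) (0,0,0,1) (0,0,1,1) (0,1,0,0) (0,1,0,1) (0,1,1,1) (2,0,0,0) (2,0,0,1) (2,1,0,0) (2,1,0,1) (2,1,1,1)
under PSO → (0,0,0,0) (0,0,0,1) (0,0,1,1) (0,1,0,0) (0,1,0,1) (0,1,1,1) (2,0,0,0) (2,0,0,1) (2,0,1,1) (2,1,0,0) (2,1,0,1) (2,1,1,1)
target (2,0,1,1) ∈ {PSO}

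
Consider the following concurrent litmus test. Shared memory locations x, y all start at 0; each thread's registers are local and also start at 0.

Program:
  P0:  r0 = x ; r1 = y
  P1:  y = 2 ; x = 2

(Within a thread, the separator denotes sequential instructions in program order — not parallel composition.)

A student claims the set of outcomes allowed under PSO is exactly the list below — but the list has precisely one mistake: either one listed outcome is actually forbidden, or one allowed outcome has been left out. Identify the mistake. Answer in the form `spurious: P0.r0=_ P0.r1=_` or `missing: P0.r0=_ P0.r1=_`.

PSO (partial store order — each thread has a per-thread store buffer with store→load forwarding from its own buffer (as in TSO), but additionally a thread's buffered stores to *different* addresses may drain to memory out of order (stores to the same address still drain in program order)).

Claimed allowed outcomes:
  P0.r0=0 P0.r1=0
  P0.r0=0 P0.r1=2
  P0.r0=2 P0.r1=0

missing: P0.r0=2 P0.r1=2

outcome vector order: (P0.r0,P0.r1)
under PSO → 00, 02, 20, 22
PSO∖claimed = {22}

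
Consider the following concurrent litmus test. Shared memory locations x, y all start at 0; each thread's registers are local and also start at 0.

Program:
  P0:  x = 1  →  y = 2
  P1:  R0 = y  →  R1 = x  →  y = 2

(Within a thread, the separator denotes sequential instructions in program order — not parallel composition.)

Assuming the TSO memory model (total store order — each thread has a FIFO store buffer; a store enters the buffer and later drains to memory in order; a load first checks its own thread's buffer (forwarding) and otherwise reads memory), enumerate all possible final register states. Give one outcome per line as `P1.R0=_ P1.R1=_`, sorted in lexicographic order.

outcome vector order: (P1.R0,P1.R1)
|TSO outcomes| = 3

P1.R0=0 P1.R1=0
P1.R0=0 P1.R1=1
P1.R0=2 P1.R1=1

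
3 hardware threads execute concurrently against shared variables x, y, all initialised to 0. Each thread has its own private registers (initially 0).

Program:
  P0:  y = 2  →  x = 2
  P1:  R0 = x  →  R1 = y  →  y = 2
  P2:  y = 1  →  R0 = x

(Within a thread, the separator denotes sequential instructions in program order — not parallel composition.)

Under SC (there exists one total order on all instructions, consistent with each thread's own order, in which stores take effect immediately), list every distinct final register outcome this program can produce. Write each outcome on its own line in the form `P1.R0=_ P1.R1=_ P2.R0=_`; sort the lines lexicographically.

outcome vector order: (P1.R0,P1.R1,P2.R0)
|SC outcomes| = 10

P1.R0=0 P1.R1=0 P2.R0=0
P1.R0=0 P1.R1=0 P2.R0=2
P1.R0=0 P1.R1=1 P2.R0=0
P1.R0=0 P1.R1=1 P2.R0=2
P1.R0=0 P1.R1=2 P2.R0=0
P1.R0=0 P1.R1=2 P2.R0=2
P1.R0=2 P1.R1=1 P2.R0=0
P1.R0=2 P1.R1=1 P2.R0=2
P1.R0=2 P1.R1=2 P2.R0=0
P1.R0=2 P1.R1=2 P2.R0=2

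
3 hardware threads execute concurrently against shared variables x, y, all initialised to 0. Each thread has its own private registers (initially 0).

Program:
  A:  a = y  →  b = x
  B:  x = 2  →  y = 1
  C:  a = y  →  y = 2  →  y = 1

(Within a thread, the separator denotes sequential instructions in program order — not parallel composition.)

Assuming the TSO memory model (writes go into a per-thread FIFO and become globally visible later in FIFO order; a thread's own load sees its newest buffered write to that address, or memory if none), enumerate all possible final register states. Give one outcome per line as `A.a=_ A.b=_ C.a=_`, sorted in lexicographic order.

A.a=0 A.b=0 C.a=0
A.a=0 A.b=0 C.a=1
A.a=0 A.b=2 C.a=0
A.a=0 A.b=2 C.a=1
A.a=1 A.b=0 C.a=0
A.a=1 A.b=2 C.a=0
A.a=1 A.b=2 C.a=1
A.a=2 A.b=0 C.a=0
A.a=2 A.b=2 C.a=0
A.a=2 A.b=2 C.a=1

outcome vector order: (A.a,A.b,C.a)
|TSO outcomes| = 10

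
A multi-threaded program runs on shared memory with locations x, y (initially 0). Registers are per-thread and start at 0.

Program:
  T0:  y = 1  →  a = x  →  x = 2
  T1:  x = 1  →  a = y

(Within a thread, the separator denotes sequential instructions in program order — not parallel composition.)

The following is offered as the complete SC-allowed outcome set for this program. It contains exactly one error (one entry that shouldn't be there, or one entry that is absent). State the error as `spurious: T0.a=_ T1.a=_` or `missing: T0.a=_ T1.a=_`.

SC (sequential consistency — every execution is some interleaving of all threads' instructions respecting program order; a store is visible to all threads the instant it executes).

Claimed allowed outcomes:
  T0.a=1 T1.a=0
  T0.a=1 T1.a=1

missing: T0.a=0 T1.a=1

outcome vector order: (T0.a,T1.a)
SC (3): <0 1> <1 0> <1 1>
SC∖claimed = {<0 1>}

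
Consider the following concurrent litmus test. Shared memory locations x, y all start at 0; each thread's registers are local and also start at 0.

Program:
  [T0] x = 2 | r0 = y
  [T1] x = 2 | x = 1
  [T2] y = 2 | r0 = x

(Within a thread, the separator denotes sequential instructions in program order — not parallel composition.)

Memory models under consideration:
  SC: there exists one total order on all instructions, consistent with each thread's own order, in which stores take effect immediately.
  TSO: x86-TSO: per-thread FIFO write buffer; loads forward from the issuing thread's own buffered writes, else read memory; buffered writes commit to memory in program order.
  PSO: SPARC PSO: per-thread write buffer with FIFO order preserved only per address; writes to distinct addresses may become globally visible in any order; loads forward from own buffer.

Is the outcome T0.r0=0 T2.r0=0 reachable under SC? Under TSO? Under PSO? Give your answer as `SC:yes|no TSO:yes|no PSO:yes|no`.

outcome vector order: (T0.r0,T2.r0)
SC (5): <0 1> <0 2> <2 0> <2 1> <2 2>
TSO (6): <0 0> <0 1> <0 2> <2 0> <2 1> <2 2>
PSO (6): <0 0> <0 1> <0 2> <2 0> <2 1> <2 2>
target <0 0> ∈ {TSO,PSO}

SC:no TSO:yes PSO:yes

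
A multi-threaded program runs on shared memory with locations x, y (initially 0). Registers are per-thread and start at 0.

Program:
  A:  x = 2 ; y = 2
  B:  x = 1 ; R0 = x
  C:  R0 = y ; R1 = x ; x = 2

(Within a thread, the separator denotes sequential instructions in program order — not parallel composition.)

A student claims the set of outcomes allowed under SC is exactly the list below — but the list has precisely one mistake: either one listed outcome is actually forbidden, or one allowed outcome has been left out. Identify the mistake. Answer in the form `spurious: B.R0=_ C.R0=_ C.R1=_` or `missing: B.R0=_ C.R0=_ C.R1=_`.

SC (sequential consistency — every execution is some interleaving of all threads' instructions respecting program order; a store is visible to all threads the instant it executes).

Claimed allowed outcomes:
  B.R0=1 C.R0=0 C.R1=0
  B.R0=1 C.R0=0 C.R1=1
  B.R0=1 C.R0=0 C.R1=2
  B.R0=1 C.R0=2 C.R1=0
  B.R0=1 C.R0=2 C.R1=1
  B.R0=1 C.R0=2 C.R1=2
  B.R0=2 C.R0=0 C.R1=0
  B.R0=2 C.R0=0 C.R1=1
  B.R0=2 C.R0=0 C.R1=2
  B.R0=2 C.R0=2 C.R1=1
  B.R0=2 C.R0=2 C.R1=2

outcome vector order: (B.R0,C.R0,C.R1)
SC (10): (1,0,0); (1,0,1); (1,0,2); (1,2,1); (1,2,2); (2,0,0); (2,0,1); (2,0,2); (2,2,1); (2,2,2)
claimed∖SC = {(1,2,0)}

spurious: B.R0=1 C.R0=2 C.R1=0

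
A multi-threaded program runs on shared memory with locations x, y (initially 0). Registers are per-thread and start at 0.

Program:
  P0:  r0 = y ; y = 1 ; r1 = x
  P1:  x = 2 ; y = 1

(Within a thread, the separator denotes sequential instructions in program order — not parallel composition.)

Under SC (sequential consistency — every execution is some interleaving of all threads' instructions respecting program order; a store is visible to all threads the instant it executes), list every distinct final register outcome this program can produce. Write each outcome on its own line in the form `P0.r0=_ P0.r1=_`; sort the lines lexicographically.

outcome vector order: (P0.r0,P0.r1)
|SC outcomes| = 3

P0.r0=0 P0.r1=0
P0.r0=0 P0.r1=2
P0.r0=1 P0.r1=2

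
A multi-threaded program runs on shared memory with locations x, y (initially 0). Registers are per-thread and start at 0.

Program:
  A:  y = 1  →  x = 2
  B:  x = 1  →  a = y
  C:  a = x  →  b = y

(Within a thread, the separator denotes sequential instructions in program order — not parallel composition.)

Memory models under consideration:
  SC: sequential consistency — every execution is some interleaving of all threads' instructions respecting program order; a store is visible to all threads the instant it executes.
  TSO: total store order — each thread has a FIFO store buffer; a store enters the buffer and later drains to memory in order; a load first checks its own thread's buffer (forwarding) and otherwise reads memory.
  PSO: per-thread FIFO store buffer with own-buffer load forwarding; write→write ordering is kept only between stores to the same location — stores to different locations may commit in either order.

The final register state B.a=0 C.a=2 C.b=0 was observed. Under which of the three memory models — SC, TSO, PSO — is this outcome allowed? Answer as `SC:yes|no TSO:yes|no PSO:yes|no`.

outcome vector order: (B.a,C.a,C.b)
under SC → 0/0/0; 0/0/1; 0/1/0; 0/1/1; 0/2/1; 1/0/0; 1/0/1; 1/1/0; 1/1/1; 1/2/1
under TSO → 0/0/0; 0/0/1; 0/1/0; 0/1/1; 0/2/1; 1/0/0; 1/0/1; 1/1/0; 1/1/1; 1/2/1
under PSO → 0/0/0; 0/0/1; 0/1/0; 0/1/1; 0/2/0; 0/2/1; 1/0/0; 1/0/1; 1/1/0; 1/1/1; 1/2/0; 1/2/1
target 0/2/0 ∈ {PSO}

SC:no TSO:no PSO:yes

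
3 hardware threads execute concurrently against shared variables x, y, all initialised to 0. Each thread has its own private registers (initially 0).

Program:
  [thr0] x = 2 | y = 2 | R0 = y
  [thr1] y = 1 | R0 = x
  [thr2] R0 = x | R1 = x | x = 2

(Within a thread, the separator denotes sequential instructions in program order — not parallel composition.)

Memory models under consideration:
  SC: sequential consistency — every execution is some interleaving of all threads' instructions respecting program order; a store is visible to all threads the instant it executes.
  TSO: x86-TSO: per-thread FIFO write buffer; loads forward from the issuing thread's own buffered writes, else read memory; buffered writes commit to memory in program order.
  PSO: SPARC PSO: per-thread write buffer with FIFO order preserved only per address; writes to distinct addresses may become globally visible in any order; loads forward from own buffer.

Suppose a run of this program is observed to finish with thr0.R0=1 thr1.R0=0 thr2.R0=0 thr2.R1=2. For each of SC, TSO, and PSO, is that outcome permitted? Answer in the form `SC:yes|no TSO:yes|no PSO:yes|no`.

outcome vector order: (thr0.R0,thr1.R0,thr2.R0,thr2.R1)
[SC] allowed = {1/2/0/0 1/2/0/2 1/2/2/2 2/0/0/0 2/0/0/2 2/0/2/2 2/2/0/0 2/2/0/2 2/2/2/2}
[TSO] allowed = {1/0/0/0 1/0/0/2 1/0/2/2 1/2/0/0 1/2/0/2 1/2/2/2 2/0/0/0 2/0/0/2 2/0/2/2 2/2/0/0 2/2/0/2 2/2/2/2}
[PSO] allowed = {1/0/0/0 1/0/0/2 1/0/2/2 1/2/0/0 1/2/0/2 1/2/2/2 2/0/0/0 2/0/0/2 2/0/2/2 2/2/0/0 2/2/0/2 2/2/2/2}
target 1/0/0/2 ∈ {TSO,PSO}

SC:no TSO:yes PSO:yes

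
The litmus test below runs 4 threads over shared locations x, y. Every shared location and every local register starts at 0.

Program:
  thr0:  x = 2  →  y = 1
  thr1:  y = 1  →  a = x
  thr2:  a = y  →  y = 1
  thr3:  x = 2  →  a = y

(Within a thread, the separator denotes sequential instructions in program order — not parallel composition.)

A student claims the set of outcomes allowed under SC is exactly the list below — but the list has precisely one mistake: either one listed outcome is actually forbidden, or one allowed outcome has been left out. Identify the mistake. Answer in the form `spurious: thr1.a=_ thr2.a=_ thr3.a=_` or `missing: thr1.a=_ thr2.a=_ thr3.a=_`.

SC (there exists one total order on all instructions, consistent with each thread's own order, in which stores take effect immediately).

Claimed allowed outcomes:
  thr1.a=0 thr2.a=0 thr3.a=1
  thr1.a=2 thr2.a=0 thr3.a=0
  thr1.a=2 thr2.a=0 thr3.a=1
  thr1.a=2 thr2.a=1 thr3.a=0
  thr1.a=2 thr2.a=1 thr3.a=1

missing: thr1.a=0 thr2.a=1 thr3.a=1

outcome vector order: (thr1.a,thr2.a,thr3.a)
under SC → <0 0 1> <0 1 1> <2 0 0> <2 0 1> <2 1 0> <2 1 1>
SC∖claimed = {<0 1 1>}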